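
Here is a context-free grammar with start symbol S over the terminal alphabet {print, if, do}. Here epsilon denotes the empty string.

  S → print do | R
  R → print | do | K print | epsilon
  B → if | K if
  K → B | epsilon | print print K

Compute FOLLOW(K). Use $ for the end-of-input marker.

{if, print}

FIRST(S): from S→print do we get {print}; from S→R we get {epsilon, do, if, print}. So FIRST(S) = {epsilon, do, if, print}.
FIRST(R): from R→print we get {print}; from R→do we get {do}; from R→K print we get {if, print}; from R→epsilon we get {epsilon}. So FIRST(R) = {epsilon, do, if, print}.
FIRST(B): from B→if we get {if}; from B→K if we get {if, print}. So FIRST(B) = {if, print}.
FIRST(K): from K→B we get {if, print}; from K→epsilon we get {epsilon}; from K→print print K we get {print}. So FIRST(K) = {epsilon, if, print}.
FOLLOW(S) includes $ since S is the start symbol.
FOLLOW(S): S appears on no right-hand side. Thus FOLLOW(S) = {$}.
FOLLOW(R): in S→R, the suffix after R is empty, so FOLLOW(R) ⊇ FOLLOW(S) = {$}. Thus FOLLOW(R) = {$}.
FOLLOW(K): in R→K print, K is followed by print with FIRST {print}; in B→K if, K is followed by if with FIRST {if}; in K→print print K, the suffix after K is empty (adds nothing new). Thus FOLLOW(K) = {if, print}.
FOLLOW(B): in K→B, the suffix after B is empty, so FOLLOW(B) ⊇ FOLLOW(K) = {if, print}. Thus FOLLOW(B) = {if, print}.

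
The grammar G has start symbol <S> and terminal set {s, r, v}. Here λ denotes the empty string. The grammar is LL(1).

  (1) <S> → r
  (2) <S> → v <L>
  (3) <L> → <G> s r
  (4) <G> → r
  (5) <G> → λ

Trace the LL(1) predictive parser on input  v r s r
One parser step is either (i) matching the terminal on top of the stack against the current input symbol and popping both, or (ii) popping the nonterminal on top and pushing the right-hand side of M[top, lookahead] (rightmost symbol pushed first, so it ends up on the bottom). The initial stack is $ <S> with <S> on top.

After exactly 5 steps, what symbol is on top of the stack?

     Stack      Input      Action
  1  $ <S>      v r s r $  expand <S> → v <L>
  2  $ <L> v    v r s r $  match v
  3  $ <L>      r s r $    expand <L> → <G> s r
  4  $ r s <G>  r s r $    expand <G> → r
  5  $ r s r    r s r $    match r
Stack after step 5: $ r s (top = s).

s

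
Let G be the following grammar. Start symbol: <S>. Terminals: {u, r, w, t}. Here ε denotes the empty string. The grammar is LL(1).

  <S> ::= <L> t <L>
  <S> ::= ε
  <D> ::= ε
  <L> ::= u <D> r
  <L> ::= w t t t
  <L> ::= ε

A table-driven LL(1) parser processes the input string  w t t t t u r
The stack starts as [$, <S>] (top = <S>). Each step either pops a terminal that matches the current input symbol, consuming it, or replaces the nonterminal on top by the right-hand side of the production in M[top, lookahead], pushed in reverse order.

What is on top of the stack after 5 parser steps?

t

step 1: stack=$ <S>  input=w t t t t u r $  — expand <S> ::= <L> t <L>
step 2: stack=$ <L> t <L>  input=w t t t t u r $  — expand <L> ::= w t t t
step 3: stack=$ <L> t t t t w  input=w t t t t u r $  — match w
step 4: stack=$ <L> t t t t  input=t t t t u r $  — match t
step 5: stack=$ <L> t t t  input=t t t u r $  — match t
Stack after step 5: $ <L> t t (top = t).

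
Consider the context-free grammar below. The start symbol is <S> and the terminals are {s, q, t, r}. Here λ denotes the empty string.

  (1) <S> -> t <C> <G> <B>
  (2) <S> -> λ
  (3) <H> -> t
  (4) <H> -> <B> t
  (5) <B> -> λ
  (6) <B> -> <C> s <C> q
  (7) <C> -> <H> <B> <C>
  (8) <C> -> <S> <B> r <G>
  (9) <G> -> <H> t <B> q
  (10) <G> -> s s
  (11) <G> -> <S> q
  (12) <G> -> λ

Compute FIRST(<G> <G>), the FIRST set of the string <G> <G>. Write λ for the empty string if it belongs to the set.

{λ, q, r, s, t}

FIRST(<S>) = {λ, t}
FIRST(<H>) = {r, t}  (via <B> t)
FIRST(<G>) = {λ, q, r, s, t}  (via <H> t <B> q, <S> q)
FIRST(<B>) = {λ, r, t}  (via <C> s <C> q)
FIRST(<C>) = {r, t}  (via <H> <B> <C>, <S> <B> r <G>)
FIRST(<G> <G>): take FIRST of each symbol in turn, carrying on past any symbol whose FIRST contains λ; result {λ, q, r, s, t}.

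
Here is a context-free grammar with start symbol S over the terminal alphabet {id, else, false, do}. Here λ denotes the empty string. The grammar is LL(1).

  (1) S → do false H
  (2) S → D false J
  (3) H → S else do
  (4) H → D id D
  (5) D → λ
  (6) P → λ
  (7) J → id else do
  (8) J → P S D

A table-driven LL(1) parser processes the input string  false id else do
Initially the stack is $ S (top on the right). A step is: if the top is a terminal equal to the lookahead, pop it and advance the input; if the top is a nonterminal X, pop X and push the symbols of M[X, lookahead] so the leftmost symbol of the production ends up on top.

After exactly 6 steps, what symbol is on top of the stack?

     Stack         Input               Action
  1  $ S           false id else do $  expand S → D false J
  2  $ J false D   false id else do $  expand D → λ
  3  $ J false     false id else do $  match false
  4  $ J           id else do $        expand J → id else do
  5  $ do else id  id else do $        match id
  6  $ do else     else do $           match else
Stack after step 6: $ do (top = do).

do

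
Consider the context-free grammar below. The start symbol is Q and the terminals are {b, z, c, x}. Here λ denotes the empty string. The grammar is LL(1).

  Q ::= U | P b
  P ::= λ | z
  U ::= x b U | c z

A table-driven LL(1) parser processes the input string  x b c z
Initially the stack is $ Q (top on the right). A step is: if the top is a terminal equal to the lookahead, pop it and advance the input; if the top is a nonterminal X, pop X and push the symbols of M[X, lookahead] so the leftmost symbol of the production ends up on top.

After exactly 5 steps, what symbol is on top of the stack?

     Stack    Input      Action
  1  $ Q      x b c z $  expand Q ::= U
  2  $ U      x b c z $  expand U ::= x b U
  3  $ U b x  x b c z $  match x
  4  $ U b    b c z $    match b
  5  $ U      c z $      expand U ::= c z
Stack after step 5: $ z c (top = c).

c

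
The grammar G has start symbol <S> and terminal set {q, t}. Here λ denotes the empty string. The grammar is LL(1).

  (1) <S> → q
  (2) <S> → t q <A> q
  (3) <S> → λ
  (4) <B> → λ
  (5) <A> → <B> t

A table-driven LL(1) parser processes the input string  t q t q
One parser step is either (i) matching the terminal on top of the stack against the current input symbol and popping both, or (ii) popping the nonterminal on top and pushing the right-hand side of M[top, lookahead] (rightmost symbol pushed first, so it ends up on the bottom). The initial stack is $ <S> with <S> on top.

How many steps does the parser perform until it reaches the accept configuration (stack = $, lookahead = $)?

step 1: stack=$ <S>  input=t q t q $  — expand <S> → t q <A> q
step 2: stack=$ q <A> q t  input=t q t q $  — match t
step 3: stack=$ q <A> q  input=q t q $  — match q
step 4: stack=$ q <A>  input=t q $  — expand <A> → <B> t
step 5: stack=$ q t <B>  input=t q $  — expand <B> → λ
step 6: stack=$ q t  input=t q $  — match t
step 7: stack=$ q  input=q $  — match q
Accept reached after 7 steps.

7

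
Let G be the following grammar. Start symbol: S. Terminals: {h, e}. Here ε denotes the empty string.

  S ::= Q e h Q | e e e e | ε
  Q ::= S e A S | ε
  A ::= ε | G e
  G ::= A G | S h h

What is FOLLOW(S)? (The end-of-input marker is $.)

FIRST(S): from S::=Q e h Q we get {e}; from S::=e e e e we get {e}; from S::=ε we get {ε}. So FIRST(S) = {ε, e}.
FIRST(Q): from Q::=S e A S we get {e}; from Q::=ε we get {ε}. So FIRST(Q) = {ε, e}.
FIRST(A): from A::=ε we get {ε}; from A::=G e we get {e, h}. So FIRST(A) = {ε, e, h}.
FIRST(G): from G::=A G we get {e, h}; from G::=S h h we get {e, h}. So FIRST(G) = {e, h}.
FOLLOW(S) includes $ since S is the start symbol.
FOLLOW(G): in A::=G e, G is followed by e with FIRST {e}; in G::=A G, the suffix after G is empty (adds nothing new). Thus FOLLOW(G) = {e}.
FOLLOW(S): in Q::=S e A S (occurrence 1), S is followed by e A S with FIRST {e}; in Q::=S e A S (occurrence 2), the suffix after S is empty, so FOLLOW(S) ⊇ FOLLOW(Q) = {$, e, h}; in G::=S h h, S is followed by h h with FIRST {h}. Thus FOLLOW(S) = {$, e, h}.
FOLLOW(Q): in S::=Q e h Q (occurrence 1), Q is followed by e h Q with FIRST {e}; in S::=Q e h Q (occurrence 2), the suffix after Q is empty, so FOLLOW(Q) ⊇ FOLLOW(S) = {$, e, h}. Thus FOLLOW(Q) = {$, e, h}.
FOLLOW(A): in Q::=S e A S, A is followed by S with FIRST {ε, e}; in Q::=S e A S, the suffix after A is nullable, so FOLLOW(A) ⊇ FOLLOW(Q) = {$, e, h}; in G::=A G, A is followed by G with FIRST {e, h}. Thus FOLLOW(A) = {$, e, h}.

{$, e, h}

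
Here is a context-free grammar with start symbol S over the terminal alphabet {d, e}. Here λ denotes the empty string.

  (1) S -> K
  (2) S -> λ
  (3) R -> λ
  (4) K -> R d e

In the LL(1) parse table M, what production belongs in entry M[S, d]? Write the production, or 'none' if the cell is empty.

S -> K

FIRST(R) = {λ}
FIRST(K) = {d}  (via R d e)
FIRST(S) = {λ, d}  (via K)
FOLLOW(S) includes $ since S is the start symbol.
FOLLOW(S): S appears on no right-hand side. Thus FOLLOW(S) = {$}.
For S -> K: FIRST(K) = {d}, so it goes in M[S, t] for t ∈ {d}.
For S -> λ: FIRST(λ) = {λ}, so it goes in M[S, t] for t ∈ {}; since λ ∈ FIRST, also for every t ∈ FOLLOW(S) = {$}.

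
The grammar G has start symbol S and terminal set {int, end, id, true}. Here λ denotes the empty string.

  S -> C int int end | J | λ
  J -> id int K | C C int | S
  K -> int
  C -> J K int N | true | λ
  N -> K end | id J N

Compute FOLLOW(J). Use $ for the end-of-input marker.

FIRST(K): from K->int we get {int}. So FIRST(K) = {int}.
FIRST(N): from N->K end we get {int}; from N->id J N we get {id}. So FIRST(N) = {id, int}.
FIRST(S): from S->C int int end we get {id, int, true}; from S->J we get {λ, id, int, true}; from S->λ we get {λ}. So FIRST(S) = {λ, id, int, true}.
FIRST(J): from J->id int K we get {id}; from J->C C int we get {id, int, true}; from J->S we get {λ, id, int, true}. So FIRST(J) = {λ, id, int, true}.
FIRST(C): from C->J K int N we get {id, int, true}; from C->true we get {true}; from C->λ we get {λ}. So FIRST(C) = {λ, id, int, true}.
FOLLOW(S) includes $ since S is the start symbol.
FOLLOW(C): in S->C int int end, C is followed by int int end with FIRST {int}; in J->C C int (occurrence 1), C is followed by C int with FIRST {id, int, true}; in J->C C int (occurrence 2), C is followed by int with FIRST {int}. Thus FOLLOW(C) = {id, int, true}.
FOLLOW(N): in C->J K int N, the suffix after N is empty, so FOLLOW(N) ⊇ FOLLOW(C) = {id, int, true}; in N->id J N, the suffix after N is empty (adds nothing new). Thus FOLLOW(N) = {id, int, true}.
FOLLOW(S): in J->S, the suffix after S is empty, so FOLLOW(S) ⊇ FOLLOW(J) = {$, id, int}. Thus FOLLOW(S) = {$, id, int}.
FOLLOW(J): in S->J, the suffix after J is empty, so FOLLOW(J) ⊇ FOLLOW(S) = {$, id, int}; in C->J K int N, J is followed by K int N with FIRST {int}; in N->id J N, J is followed by N with FIRST {id, int}. Thus FOLLOW(J) = {$, id, int}.
FOLLOW(K): in J->id int K, the suffix after K is empty, so FOLLOW(K) ⊇ FOLLOW(J) = {$, id, int}; in C->J K int N, K is followed by int N with FIRST {int}; in N->K end, K is followed by end with FIRST {end}. Thus FOLLOW(K) = {$, end, id, int}.

{$, id, int}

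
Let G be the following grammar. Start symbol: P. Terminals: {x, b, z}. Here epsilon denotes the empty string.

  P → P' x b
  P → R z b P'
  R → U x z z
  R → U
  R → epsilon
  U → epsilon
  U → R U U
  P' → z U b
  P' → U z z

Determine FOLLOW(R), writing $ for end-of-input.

FIRST(P) = {x, z}  (via P' x b, R z b P')
FIRST(R) = {epsilon, x}  (via U x z z, U)
FIRST(U) = {epsilon, x}  (via R U U)
FIRST(P') = {x, z}  (via U z z)
FOLLOW(P) includes $ since P is the start symbol.
FOLLOW(P): P appears on no right-hand side. Thus FOLLOW(P) = {$}.
FOLLOW(P'): in P→P' x b, P' is followed by x b with FIRST {x}; in P→R z b P', the suffix after P' is empty, so FOLLOW(P') ⊇ FOLLOW(P) = {$}. Thus FOLLOW(P') = {$, x}.
FOLLOW(R): in P→R z b P', R is followed by z b P' with FIRST {z}; in U→R U U, R is followed by U U with FIRST {epsilon, x}; in U→R U U, the suffix after R is nullable, so FOLLOW(R) ⊇ FOLLOW(U) = {b, x, z}. Thus FOLLOW(R) = {b, x, z}.
FOLLOW(U): in R→U x z z, U is followed by x z z with FIRST {x}; in R→U, the suffix after U is empty, so FOLLOW(U) ⊇ FOLLOW(R) = {b, x, z}; in U→R U U (occurrence 1), U is followed by U with FIRST {epsilon, x}; in U→R U U (occurrence 1), the suffix after U is nullable (adds nothing new); in U→R U U (occurrence 2), the suffix after U is empty (adds nothing new); in P'→z U b, U is followed by b with FIRST {b}; in P'→U z z, U is followed by z z with FIRST {z}. Thus FOLLOW(U) = {b, x, z}.

{b, x, z}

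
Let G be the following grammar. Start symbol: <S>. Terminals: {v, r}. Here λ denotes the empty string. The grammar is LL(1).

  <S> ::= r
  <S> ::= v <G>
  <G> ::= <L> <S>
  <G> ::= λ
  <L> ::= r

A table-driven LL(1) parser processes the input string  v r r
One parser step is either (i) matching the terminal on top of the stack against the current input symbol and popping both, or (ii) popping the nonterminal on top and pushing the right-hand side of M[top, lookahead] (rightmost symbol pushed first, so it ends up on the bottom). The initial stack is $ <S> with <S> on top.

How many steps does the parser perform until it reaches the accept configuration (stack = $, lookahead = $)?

7

     Stack      Input    Action
  1  $ <S>      v r r $  expand <S> ::= v <G>
  2  $ <G> v    v r r $  match v
  3  $ <G>      r r $    expand <G> ::= <L> <S>
  4  $ <S> <L>  r r $    expand <L> ::= r
  5  $ <S> r    r r $    match r
  6  $ <S>      r $      expand <S> ::= r
  7  $ r        r $      match r
Accept reached after 7 steps.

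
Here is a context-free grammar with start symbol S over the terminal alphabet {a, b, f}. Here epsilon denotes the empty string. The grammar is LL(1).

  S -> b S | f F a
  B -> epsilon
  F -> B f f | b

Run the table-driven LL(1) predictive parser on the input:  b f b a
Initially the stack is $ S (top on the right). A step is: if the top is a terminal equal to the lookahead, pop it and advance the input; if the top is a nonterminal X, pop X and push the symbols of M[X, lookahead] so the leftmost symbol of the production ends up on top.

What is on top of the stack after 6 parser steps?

     Stack    Input      Action
  1  $ S      b f b a $  expand S -> b S
  2  $ S b    b f b a $  match b
  3  $ S      f b a $    expand S -> f F a
  4  $ a F f  f b a $    match f
  5  $ a F    b a $      expand F -> b
  6  $ a b    b a $      match b
Stack after step 6: $ a (top = a).

a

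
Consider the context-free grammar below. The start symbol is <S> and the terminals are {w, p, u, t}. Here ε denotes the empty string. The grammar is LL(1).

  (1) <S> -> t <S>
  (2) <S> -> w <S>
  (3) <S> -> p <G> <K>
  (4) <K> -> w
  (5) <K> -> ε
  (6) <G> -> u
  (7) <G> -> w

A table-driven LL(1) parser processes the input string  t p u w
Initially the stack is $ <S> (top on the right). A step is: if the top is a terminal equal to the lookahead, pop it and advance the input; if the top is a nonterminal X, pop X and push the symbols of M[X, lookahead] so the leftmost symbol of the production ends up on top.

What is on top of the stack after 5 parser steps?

u

     Stack        Input      Action
  1  $ <S>        t p u w $  expand <S> -> t <S>
  2  $ <S> t      t p u w $  match t
  3  $ <S>        p u w $    expand <S> -> p <G> <K>
  4  $ <K> <G> p  p u w $    match p
  5  $ <K> <G>    u w $      expand <G> -> u
Stack after step 5: $ <K> u (top = u).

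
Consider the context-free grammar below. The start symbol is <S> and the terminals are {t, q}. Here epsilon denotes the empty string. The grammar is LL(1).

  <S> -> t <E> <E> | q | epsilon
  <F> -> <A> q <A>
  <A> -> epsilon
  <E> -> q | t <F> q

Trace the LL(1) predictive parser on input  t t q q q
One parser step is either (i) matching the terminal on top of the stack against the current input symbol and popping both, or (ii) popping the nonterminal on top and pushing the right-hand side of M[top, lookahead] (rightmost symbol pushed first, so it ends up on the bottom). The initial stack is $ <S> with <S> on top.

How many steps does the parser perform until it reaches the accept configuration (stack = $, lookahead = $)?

step 1: stack=$ <S>  input=t t q q q $  — expand <S> -> t <E> <E>
step 2: stack=$ <E> <E> t  input=t t q q q $  — match t
step 3: stack=$ <E> <E>  input=t q q q $  — expand <E> -> t <F> q
step 4: stack=$ <E> q <F> t  input=t q q q $  — match t
step 5: stack=$ <E> q <F>  input=q q q $  — expand <F> -> <A> q <A>
step 6: stack=$ <E> q <A> q <A>  input=q q q $  — expand <A> -> epsilon
step 7: stack=$ <E> q <A> q  input=q q q $  — match q
step 8: stack=$ <E> q <A>  input=q q $  — expand <A> -> epsilon
step 9: stack=$ <E> q  input=q q $  — match q
step 10: stack=$ <E>  input=q $  — expand <E> -> q
step 11: stack=$ q  input=q $  — match q
Accept reached after 11 steps.

11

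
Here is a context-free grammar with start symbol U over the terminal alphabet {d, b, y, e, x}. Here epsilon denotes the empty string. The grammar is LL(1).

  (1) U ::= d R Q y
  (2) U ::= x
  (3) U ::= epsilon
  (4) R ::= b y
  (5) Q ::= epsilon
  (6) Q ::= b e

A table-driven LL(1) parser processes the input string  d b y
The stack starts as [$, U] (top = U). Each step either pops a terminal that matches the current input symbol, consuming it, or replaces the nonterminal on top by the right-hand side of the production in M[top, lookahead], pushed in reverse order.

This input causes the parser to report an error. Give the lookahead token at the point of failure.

$

step 1: stack=$ U  input=d b y $  — expand U ::= d R Q y
step 2: stack=$ y Q R d  input=d b y $  — match d
step 3: stack=$ y Q R  input=b y $  — expand R ::= b y
step 4: stack=$ y Q y b  input=b y $  — match b
step 5: stack=$ y Q y  input=y $  — match y
step 6: stack=$ y Q  input=$  — error: M[Q, $] is empty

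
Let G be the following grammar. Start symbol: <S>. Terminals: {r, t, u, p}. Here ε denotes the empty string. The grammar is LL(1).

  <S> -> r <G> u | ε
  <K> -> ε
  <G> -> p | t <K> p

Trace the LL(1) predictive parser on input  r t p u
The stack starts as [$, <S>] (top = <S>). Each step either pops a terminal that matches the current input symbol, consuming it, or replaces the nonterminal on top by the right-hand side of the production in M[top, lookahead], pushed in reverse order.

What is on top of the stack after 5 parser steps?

p

step 1: stack=$ <S>  input=r t p u $  — expand <S> -> r <G> u
step 2: stack=$ u <G> r  input=r t p u $  — match r
step 3: stack=$ u <G>  input=t p u $  — expand <G> -> t <K> p
step 4: stack=$ u p <K> t  input=t p u $  — match t
step 5: stack=$ u p <K>  input=p u $  — expand <K> -> ε
Stack after step 5: $ u p (top = p).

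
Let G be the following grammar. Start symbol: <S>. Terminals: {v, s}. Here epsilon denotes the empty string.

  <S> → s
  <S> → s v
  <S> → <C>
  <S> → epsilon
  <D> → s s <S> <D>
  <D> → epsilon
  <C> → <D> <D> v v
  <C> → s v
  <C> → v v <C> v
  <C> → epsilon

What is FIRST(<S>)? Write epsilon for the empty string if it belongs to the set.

{epsilon, s, v}

FIRST(<D>): from <D>→s s <S> <D> we get {s}; from <D>→epsilon we get {epsilon}. So FIRST(<D>) = {epsilon, s}.
FIRST(<C>): from <C>→<D> <D> v v we get {s, v}; from <C>→s v we get {s}; from <C>→v v <C> v we get {v}; from <C>→epsilon we get {epsilon}. So FIRST(<C>) = {epsilon, s, v}.
FIRST(<S>): from <S>→s we get {s}; from <S>→s v we get {s}; from <S>→<C> we get {epsilon, s, v}; from <S>→epsilon we get {epsilon}. So FIRST(<S>) = {epsilon, s, v}.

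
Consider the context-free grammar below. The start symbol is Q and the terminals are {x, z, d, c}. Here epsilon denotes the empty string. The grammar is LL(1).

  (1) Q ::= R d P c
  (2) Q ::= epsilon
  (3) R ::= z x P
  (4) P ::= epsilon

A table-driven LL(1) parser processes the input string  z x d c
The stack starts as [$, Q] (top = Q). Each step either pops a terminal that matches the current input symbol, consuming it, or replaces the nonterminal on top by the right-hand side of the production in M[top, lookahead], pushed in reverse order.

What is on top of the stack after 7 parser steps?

step 1: stack=$ Q  input=z x d c $  — expand Q ::= R d P c
step 2: stack=$ c P d R  input=z x d c $  — expand R ::= z x P
step 3: stack=$ c P d P x z  input=z x d c $  — match z
step 4: stack=$ c P d P x  input=x d c $  — match x
step 5: stack=$ c P d P  input=d c $  — expand P ::= epsilon
step 6: stack=$ c P d  input=d c $  — match d
step 7: stack=$ c P  input=c $  — expand P ::= epsilon
Stack after step 7: $ c (top = c).

c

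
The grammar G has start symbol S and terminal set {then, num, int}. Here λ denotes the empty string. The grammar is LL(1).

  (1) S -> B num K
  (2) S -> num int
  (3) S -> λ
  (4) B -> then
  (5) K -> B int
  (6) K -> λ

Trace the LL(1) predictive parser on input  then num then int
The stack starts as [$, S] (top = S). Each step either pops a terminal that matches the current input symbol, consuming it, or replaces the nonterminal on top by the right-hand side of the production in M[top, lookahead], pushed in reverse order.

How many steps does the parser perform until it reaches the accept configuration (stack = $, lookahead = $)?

step 1: stack=$ S  input=then num then int $  — expand S -> B num K
step 2: stack=$ K num B  input=then num then int $  — expand B -> then
step 3: stack=$ K num then  input=then num then int $  — match then
step 4: stack=$ K num  input=num then int $  — match num
step 5: stack=$ K  input=then int $  — expand K -> B int
step 6: stack=$ int B  input=then int $  — expand B -> then
step 7: stack=$ int then  input=then int $  — match then
step 8: stack=$ int  input=int $  — match int
Accept reached after 8 steps.

8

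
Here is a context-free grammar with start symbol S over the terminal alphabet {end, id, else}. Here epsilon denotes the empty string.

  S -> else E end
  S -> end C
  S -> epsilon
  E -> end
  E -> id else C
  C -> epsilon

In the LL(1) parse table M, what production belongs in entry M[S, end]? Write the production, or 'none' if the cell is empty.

FIRST(S) = {epsilon, else, end}
FIRST(E) = {end, id}
FIRST(C) = {epsilon}
FOLLOW(S) includes $ since S is the start symbol.
FOLLOW(S): S appears on no right-hand side. Thus FOLLOW(S) = {$}.
For S -> else E end: FIRST(else E end) = {else}, so it goes in M[S, t] for t ∈ {else}.
For S -> end C: FIRST(end C) = {end}, so it goes in M[S, t] for t ∈ {end}.
For S -> epsilon: FIRST(epsilon) = {epsilon}, so it goes in M[S, t] for t ∈ {}; since epsilon ∈ FIRST, also for every t ∈ FOLLOW(S) = {$}.

S -> end C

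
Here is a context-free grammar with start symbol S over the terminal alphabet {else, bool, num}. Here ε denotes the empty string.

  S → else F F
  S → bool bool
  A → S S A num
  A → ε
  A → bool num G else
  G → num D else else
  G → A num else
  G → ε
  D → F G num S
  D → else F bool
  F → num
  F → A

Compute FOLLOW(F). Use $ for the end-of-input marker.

{$, bool, else, num}

FIRST(S): from S→else F F we get {else}; from S→bool bool we get {bool}. So FIRST(S) = {bool, else}.
FIRST(A): from A→S S A num we get {bool, else}; from A→ε we get {ε}; from A→bool num G else we get {bool}. So FIRST(A) = {ε, bool, else}.
FIRST(G): from G→num D else else we get {num}; from G→A num else we get {bool, else, num}; from G→ε we get {ε}. So FIRST(G) = {ε, bool, else, num}.
FIRST(F): from F→num we get {num}; from F→A we get {ε, bool, else}. So FIRST(F) = {ε, bool, else, num}.
FIRST(D): from D→F G num S we get {bool, else, num}; from D→else F bool we get {else}. So FIRST(D) = {bool, else, num}.
FOLLOW(S) includes $ since S is the start symbol.
FOLLOW(G): in A→bool num G else, G is followed by else with FIRST {else}; in D→F G num S, G is followed by num S with FIRST {num}. Thus FOLLOW(G) = {else, num}.
FOLLOW(D): in G→num D else else, D is followed by else else with FIRST {else}. Thus FOLLOW(D) = {else}.
FOLLOW(S): in A→S S A num (occurrence 1), S is followed by S A num with FIRST {bool, else}; in A→S S A num (occurrence 2), S is followed by A num with FIRST {bool, else, num}; in D→F G num S, the suffix after S is empty, so FOLLOW(S) ⊇ FOLLOW(D) = {else}. Thus FOLLOW(S) = {$, bool, else, num}.
FOLLOW(F): in S→else F F (occurrence 1), F is followed by F with FIRST {ε, bool, else, num}; in S→else F F (occurrence 1), the suffix after F is nullable, so FOLLOW(F) ⊇ FOLLOW(S) = {$, bool, else, num}; in S→else F F (occurrence 2), the suffix after F is empty, so FOLLOW(F) ⊇ FOLLOW(S) = {$, bool, else, num}; in D→F G num S, F is followed by G num S with FIRST {bool, else, num}; in D→else F bool, F is followed by bool with FIRST {bool}. Thus FOLLOW(F) = {$, bool, else, num}.
FOLLOW(A): in A→S S A num, A is followed by num with FIRST {num}; in G→A num else, A is followed by num else with FIRST {num}; in F→A, the suffix after A is empty, so FOLLOW(A) ⊇ FOLLOW(F) = {$, bool, else, num}. Thus FOLLOW(A) = {$, bool, else, num}.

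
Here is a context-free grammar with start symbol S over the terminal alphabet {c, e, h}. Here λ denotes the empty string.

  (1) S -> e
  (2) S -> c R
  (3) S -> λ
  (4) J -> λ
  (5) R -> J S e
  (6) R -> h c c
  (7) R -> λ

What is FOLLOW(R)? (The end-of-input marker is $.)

{$, e}

FIRST(S): from S->e we get {e}; from S->c R we get {c}; from S->λ we get {λ}. So FIRST(S) = {λ, c, e}.
FIRST(J): from J->λ we get {λ}. So FIRST(J) = {λ}.
FIRST(R): from R->J S e we get {c, e}; from R->h c c we get {h}; from R->λ we get {λ}. So FIRST(R) = {λ, c, e, h}.
FOLLOW(S) includes $ since S is the start symbol.
FOLLOW(S): in R->J S e, S is followed by e with FIRST {e}. Thus FOLLOW(S) = {$, e}.
FOLLOW(J): in R->J S e, J is followed by S e with FIRST {c, e}. Thus FOLLOW(J) = {c, e}.
FOLLOW(R): in S->c R, the suffix after R is empty, so FOLLOW(R) ⊇ FOLLOW(S) = {$, e}. Thus FOLLOW(R) = {$, e}.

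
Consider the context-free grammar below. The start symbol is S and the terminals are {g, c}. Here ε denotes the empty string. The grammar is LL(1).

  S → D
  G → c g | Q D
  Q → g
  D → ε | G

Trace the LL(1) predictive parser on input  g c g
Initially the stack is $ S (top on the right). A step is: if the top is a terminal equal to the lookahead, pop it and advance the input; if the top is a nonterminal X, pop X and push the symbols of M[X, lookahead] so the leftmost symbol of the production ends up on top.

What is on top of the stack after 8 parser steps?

step 1: stack=$ S  input=g c g $  — expand S → D
step 2: stack=$ D  input=g c g $  — expand D → G
step 3: stack=$ G  input=g c g $  — expand G → Q D
step 4: stack=$ D Q  input=g c g $  — expand Q → g
step 5: stack=$ D g  input=g c g $  — match g
step 6: stack=$ D  input=c g $  — expand D → G
step 7: stack=$ G  input=c g $  — expand G → c g
step 8: stack=$ g c  input=c g $  — match c
Stack after step 8: $ g (top = g).

g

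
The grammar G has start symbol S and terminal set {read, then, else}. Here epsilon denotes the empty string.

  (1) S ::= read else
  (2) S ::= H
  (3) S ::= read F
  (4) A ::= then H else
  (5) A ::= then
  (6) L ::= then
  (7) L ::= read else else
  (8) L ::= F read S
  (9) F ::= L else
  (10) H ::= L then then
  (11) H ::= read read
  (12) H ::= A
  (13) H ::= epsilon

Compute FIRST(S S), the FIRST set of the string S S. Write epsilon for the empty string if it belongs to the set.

{epsilon, read, then}

FIRST(A): from A::=then H else we get {then}; from A::=then we get {then}. So FIRST(A) = {then}.
FIRST(S): from S::=read else we get {read}; from S::=H we get {epsilon, read, then}; from S::=read F we get {read}. So FIRST(S) = {epsilon, read, then}.
FIRST(L): from L::=then we get {then}; from L::=read else else we get {read}; from L::=F read S we get {read, then}. So FIRST(L) = {read, then}.
FIRST(F): from F::=L else we get {read, then}. So FIRST(F) = {read, then}.
FIRST(H): from H::=L then then we get {read, then}; from H::=read read we get {read}; from H::=A we get {then}; from H::=epsilon we get {epsilon}. So FIRST(H) = {epsilon, read, then}.
FIRST(S S): take FIRST of each symbol in turn, carrying on past any symbol whose FIRST contains epsilon; result {epsilon, read, then}.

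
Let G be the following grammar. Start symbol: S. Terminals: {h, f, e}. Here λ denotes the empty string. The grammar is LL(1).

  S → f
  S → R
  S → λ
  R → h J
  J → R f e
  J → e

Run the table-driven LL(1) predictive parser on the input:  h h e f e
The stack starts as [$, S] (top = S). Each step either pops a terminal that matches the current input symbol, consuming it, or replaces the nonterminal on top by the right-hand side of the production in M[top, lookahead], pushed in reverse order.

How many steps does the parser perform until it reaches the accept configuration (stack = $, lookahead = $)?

      Stack      Input        Action
   1  $ S        h h e f e $  expand S → R
   2  $ R        h h e f e $  expand R → h J
   3  $ J h      h h e f e $  match h
   4  $ J        h e f e $    expand J → R f e
   5  $ e f R    h e f e $    expand R → h J
   6  $ e f J h  h e f e $    match h
   7  $ e f J    e f e $      expand J → e
   8  $ e f e    e f e $      match e
   9  $ e f      f e $        match f
  10  $ e        e $          match e
Accept reached after 10 steps.

10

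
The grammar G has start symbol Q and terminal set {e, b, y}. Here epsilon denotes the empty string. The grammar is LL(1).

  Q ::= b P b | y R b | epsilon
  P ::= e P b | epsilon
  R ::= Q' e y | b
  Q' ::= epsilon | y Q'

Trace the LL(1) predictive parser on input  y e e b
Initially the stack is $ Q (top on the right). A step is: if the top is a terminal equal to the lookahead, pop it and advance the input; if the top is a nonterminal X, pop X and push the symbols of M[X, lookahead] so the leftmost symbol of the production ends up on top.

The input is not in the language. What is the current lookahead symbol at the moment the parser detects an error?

     Stack       Input      Action
  1  $ Q         y e e b $  expand Q ::= y R b
  2  $ b R y     y e e b $  match y
  3  $ b R       e e b $    expand R ::= Q' e y
  4  $ b y e Q'  e e b $    expand Q' ::= epsilon
  5  $ b y e     e e b $    match e
  6  $ b y       e b $      error: top is terminal y but lookahead is e

e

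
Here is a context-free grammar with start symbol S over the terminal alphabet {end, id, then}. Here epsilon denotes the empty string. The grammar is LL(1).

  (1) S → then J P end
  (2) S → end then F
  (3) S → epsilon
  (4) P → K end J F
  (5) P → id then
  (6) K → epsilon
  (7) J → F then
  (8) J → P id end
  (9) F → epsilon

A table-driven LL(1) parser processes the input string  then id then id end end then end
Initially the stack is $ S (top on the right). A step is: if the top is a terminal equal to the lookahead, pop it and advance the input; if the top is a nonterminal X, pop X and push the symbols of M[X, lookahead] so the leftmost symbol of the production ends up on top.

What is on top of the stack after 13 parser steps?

then

      Stack                   Input                               Action
   1  $ S                     then id then id end end then end $  expand S → then J P end
   2  $ end P J then          then id then id end end then end $  match then
   3  $ end P J               id then id end end then end $       expand J → P id end
   4  $ end P end id P        id then id end end then end $       expand P → id then
   5  $ end P end id then id  id then id end end then end $       match id
   6  $ end P end id then     then id end end then end $          match then
   7  $ end P end id          id end end then end $               match id
   8  $ end P end             end end then end $                  match end
   9  $ end P                 end then end $                      expand P → K end J F
  10  $ end F J end K         end then end $                      expand K → epsilon
  11  $ end F J end           end then end $                      match end
  12  $ end F J               then end $                          expand J → F then
  13  $ end F then F          then end $                          expand F → epsilon
Stack after step 13: $ end F then (top = then).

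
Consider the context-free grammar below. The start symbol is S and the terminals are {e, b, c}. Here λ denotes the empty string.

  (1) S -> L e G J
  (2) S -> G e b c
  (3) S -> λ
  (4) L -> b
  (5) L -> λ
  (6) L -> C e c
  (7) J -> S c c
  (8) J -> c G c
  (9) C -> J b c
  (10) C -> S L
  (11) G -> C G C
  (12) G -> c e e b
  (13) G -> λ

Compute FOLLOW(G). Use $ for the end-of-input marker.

FIRST(S): from S->L e G J we get {b, c, e}; from S->G e b c we get {b, c, e}; from S->λ we get {λ}. So FIRST(S) = {λ, b, c, e}.
FIRST(J): from J->S c c we get {b, c, e}; from J->c G c we get {c}. So FIRST(J) = {b, c, e}.
FIRST(L): from L->b we get {b}; from L->λ we get {λ}; from L->C e c we get {b, c, e}. So FIRST(L) = {λ, b, c, e}.
FIRST(C): from C->J b c we get {b, c, e}; from C->S L we get {λ, b, c, e}. So FIRST(C) = {λ, b, c, e}.
FIRST(G): from G->C G C we get {λ, b, c, e}; from G->c e e b we get {c}; from G->λ we get {λ}. So FIRST(G) = {λ, b, c, e}.
FOLLOW(S) includes $ since S is the start symbol.
FOLLOW(G): in S->L e G J, G is followed by J with FIRST {b, c, e}; in S->G e b c, G is followed by e b c with FIRST {e}; in J->c G c, G is followed by c with FIRST {c}; in G->C G C, G is followed by C with FIRST {λ, b, c, e}; in G->C G C, the suffix after G is nullable (adds nothing new). Thus FOLLOW(G) = {b, c, e}.
FOLLOW(C): in L->C e c, C is followed by e c with FIRST {e}; in G->C G C (occurrence 1), C is followed by G C with FIRST {λ, b, c, e}; in G->C G C (occurrence 1), the suffix after C is nullable, so FOLLOW(C) ⊇ FOLLOW(G) = {b, c, e}; in G->C G C (occurrence 2), the suffix after C is empty, so FOLLOW(C) ⊇ FOLLOW(G) = {b, c, e}. Thus FOLLOW(C) = {b, c, e}.
FOLLOW(S): in J->S c c, S is followed by c c with FIRST {c}; in C->S L, S is followed by L with FIRST {λ, b, c, e}; in C->S L, the suffix after S is nullable, so FOLLOW(S) ⊇ FOLLOW(C) = {b, c, e}. Thus FOLLOW(S) = {$, b, c, e}.
FOLLOW(L): in S->L e G J, L is followed by e G J with FIRST {e}; in C->S L, the suffix after L is empty, so FOLLOW(L) ⊇ FOLLOW(C) = {b, c, e}. Thus FOLLOW(L) = {b, c, e}.
FOLLOW(J): in S->L e G J, the suffix after J is empty, so FOLLOW(J) ⊇ FOLLOW(S) = {$, b, c, e}; in C->J b c, J is followed by b c with FIRST {b}. Thus FOLLOW(J) = {$, b, c, e}.

{b, c, e}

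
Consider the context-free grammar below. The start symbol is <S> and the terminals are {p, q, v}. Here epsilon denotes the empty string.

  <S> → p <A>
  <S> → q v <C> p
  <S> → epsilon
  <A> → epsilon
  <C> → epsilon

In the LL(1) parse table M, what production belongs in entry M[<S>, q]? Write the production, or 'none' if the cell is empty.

<S> → q v <C> p

FIRST(<S>): from <S>→p <A> we get {p}; from <S>→q v <C> p we get {q}; from <S>→epsilon we get {epsilon}. So FIRST(<S>) = {epsilon, p, q}.
FIRST(<A>): from <A>→epsilon we get {epsilon}. So FIRST(<A>) = {epsilon}.
FIRST(<C>): from <C>→epsilon we get {epsilon}. So FIRST(<C>) = {epsilon}.
FOLLOW(<S>) includes $ since <S> is the start symbol.
FOLLOW(<S>): <S> appears on no right-hand side. Thus FOLLOW(<S>) = {$}.
For <S> → p <A>: FIRST(p <A>) = {p}, so it goes in M[<S>, t] for t ∈ {p}.
For <S> → q v <C> p: FIRST(q v <C> p) = {q}, so it goes in M[<S>, t] for t ∈ {q}.
For <S> → epsilon: FIRST(epsilon) = {epsilon}, so it goes in M[<S>, t] for t ∈ {}; since epsilon ∈ FIRST, also for every t ∈ FOLLOW(<S>) = {$}.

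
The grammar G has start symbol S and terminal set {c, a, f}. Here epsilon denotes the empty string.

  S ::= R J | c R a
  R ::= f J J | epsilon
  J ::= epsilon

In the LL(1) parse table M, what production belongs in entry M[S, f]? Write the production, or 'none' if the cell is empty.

FIRST(R): from R::=f J J we get {f}; from R::=epsilon we get {epsilon}. So FIRST(R) = {epsilon, f}.
FIRST(J): from J::=epsilon we get {epsilon}. So FIRST(J) = {epsilon}.
FIRST(S): from S::=R J we get {epsilon, f}; from S::=c R a we get {c}. So FIRST(S) = {epsilon, c, f}.
FOLLOW(S) includes $ since S is the start symbol.
FOLLOW(S): S appears on no right-hand side. Thus FOLLOW(S) = {$}.
For S ::= R J: FIRST(R J) = {epsilon, f}, so it goes in M[S, t] for t ∈ {f}; since epsilon ∈ FIRST, also for every t ∈ FOLLOW(S) = {$}.
For S ::= c R a: FIRST(c R a) = {c}, so it goes in M[S, t] for t ∈ {c}.

S ::= R J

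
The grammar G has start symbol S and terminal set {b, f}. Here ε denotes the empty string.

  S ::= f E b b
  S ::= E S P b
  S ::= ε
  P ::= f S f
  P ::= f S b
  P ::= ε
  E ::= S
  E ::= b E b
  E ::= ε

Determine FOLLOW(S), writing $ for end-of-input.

FIRST(P) = {ε, f}
FIRST(S) = {ε, b, f}  (via E S P b)
FIRST(E) = {ε, b, f}  (via S)
FOLLOW(S) includes $ since S is the start symbol.
FOLLOW(P): in S::=E S P b, P is followed by b with FIRST {b}. Thus FOLLOW(P) = {b}.
FOLLOW(E): in S::=f E b b, E is followed by b b with FIRST {b}; in S::=E S P b, E is followed by S P b with FIRST {b, f}; in E::=b E b, E is followed by b with FIRST {b}. Thus FOLLOW(E) = {b, f}.
FOLLOW(S): in S::=E S P b, S is followed by P b with FIRST {b, f}; in P::=f S f, S is followed by f with FIRST {f}; in P::=f S b, S is followed by b with FIRST {b}; in E::=S, the suffix after S is empty, so FOLLOW(S) ⊇ FOLLOW(E) = {b, f}. Thus FOLLOW(S) = {$, b, f}.

{$, b, f}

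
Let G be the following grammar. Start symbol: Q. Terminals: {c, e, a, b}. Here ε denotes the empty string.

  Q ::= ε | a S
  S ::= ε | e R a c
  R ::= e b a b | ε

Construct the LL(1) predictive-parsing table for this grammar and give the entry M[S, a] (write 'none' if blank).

FIRST(Q): from Q::=ε we get {ε}; from Q::=a S we get {a}. So FIRST(Q) = {ε, a}.
FIRST(S): from S::=ε we get {ε}; from S::=e R a c we get {e}. So FIRST(S) = {ε, e}.
FIRST(R): from R::=e b a b we get {e}; from R::=ε we get {ε}. So FIRST(R) = {ε, e}.
FOLLOW(Q) includes $ since Q is the start symbol.
FOLLOW(Q): Q appears on no right-hand side. Thus FOLLOW(Q) = {$}.
FOLLOW(S): in Q::=a S, the suffix after S is empty, so FOLLOW(S) ⊇ FOLLOW(Q) = {$}. Thus FOLLOW(S) = {$}.
For S ::= ε: FIRST(ε) = {ε}, so it goes in M[S, t] for t ∈ {}; since ε ∈ FIRST, also for every t ∈ FOLLOW(S) = {$}.
For S ::= e R a c: FIRST(e R a c) = {e}, so it goes in M[S, t] for t ∈ {e}.
None of these place a production in M[S, a].

none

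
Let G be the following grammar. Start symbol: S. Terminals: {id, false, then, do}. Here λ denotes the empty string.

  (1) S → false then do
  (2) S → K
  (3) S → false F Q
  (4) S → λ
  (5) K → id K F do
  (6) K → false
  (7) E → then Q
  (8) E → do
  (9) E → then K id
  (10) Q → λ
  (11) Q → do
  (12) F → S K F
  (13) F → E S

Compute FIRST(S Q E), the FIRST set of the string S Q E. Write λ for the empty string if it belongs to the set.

{do, false, id, then}

FIRST(K) = {false, id}
FIRST(E) = {do, then}
FIRST(Q) = {λ, do}
FIRST(S) = {λ, false, id}  (via K)
FIRST(F) = {do, false, id, then}  (via S K F, E S)
FIRST(S Q E): take FIRST of each symbol in turn, carrying on past any symbol whose FIRST contains λ; result {do, false, id, then}.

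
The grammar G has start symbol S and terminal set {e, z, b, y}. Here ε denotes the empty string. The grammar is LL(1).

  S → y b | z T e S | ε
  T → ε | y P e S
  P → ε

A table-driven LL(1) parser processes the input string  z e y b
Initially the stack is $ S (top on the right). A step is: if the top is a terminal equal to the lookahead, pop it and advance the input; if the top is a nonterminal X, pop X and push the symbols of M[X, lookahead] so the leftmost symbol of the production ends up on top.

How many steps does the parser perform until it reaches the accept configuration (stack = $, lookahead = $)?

7

step 1: stack=$ S  input=z e y b $  — expand S → z T e S
step 2: stack=$ S e T z  input=z e y b $  — match z
step 3: stack=$ S e T  input=e y b $  — expand T → ε
step 4: stack=$ S e  input=e y b $  — match e
step 5: stack=$ S  input=y b $  — expand S → y b
step 6: stack=$ b y  input=y b $  — match y
step 7: stack=$ b  input=b $  — match b
Accept reached after 7 steps.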